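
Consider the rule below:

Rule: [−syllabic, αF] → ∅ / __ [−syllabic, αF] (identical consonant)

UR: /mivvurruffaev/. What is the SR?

mivurufaev

/vv/ is a geminate; the first /v/ deletes.
/rr/ is a geminate; the first /r/ deletes.
/ff/ is a geminate; the first /f/ deletes.
The other instances of /m/, /v/, /r/, /f/ do not occur in the required environment and remain unchanged.
Surface form: [mivurufaev].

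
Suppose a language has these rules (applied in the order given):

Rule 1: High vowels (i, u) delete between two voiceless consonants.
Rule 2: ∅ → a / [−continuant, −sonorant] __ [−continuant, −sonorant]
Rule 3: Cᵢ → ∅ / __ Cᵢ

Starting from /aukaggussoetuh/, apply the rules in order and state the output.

Rule 1 (high vowel syncope): /u/ is a high vowel flanked by voiceless consonants /t/ and /h/, so it deletes. /aukaggussoetuh/ → aukaggussoeth.
Rule 2 (stop-cluster a-epenthesis): /g/ and /g/ form a stop–stop cluster, so [a] is inserted between them. /aukaggussoeth/ → aukagagussoeth.
Rule 3 (degemination): /ss/ is a geminate; the first /s/ deletes. /aukagagussoeth/ → aukagagusoeth.

aukagagusoeth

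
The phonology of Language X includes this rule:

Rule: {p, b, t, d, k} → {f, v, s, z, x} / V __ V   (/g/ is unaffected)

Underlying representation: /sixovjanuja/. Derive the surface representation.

No segment of /sixovjanuja/ meets the structural description of the rule, so the form surfaces unchanged.

sixovjanuja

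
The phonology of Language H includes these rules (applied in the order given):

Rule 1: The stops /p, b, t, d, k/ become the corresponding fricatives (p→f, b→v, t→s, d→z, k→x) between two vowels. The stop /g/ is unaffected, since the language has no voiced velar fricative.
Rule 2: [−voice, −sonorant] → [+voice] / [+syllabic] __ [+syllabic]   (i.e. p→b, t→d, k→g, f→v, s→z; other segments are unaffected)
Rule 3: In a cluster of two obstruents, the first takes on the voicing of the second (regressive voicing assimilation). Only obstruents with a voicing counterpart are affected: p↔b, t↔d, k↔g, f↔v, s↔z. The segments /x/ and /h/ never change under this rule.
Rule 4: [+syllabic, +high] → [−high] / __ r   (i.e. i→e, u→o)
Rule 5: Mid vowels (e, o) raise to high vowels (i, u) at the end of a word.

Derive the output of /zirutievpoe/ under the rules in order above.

Rule 1 (intervocalic spirantization): /t/ is a stop between vowels /u/ and /i/, so it spirantizes to the fricative [s]. /zirutievpoe/ → zirusievpoe.
Rule 2 (intervocalic voicing): /s/ is a voiceless obstruent between vowels /u/ and /i/, so it voices to [z]. /zirusievpoe/ → ziruzievpoe.
Rule 3 (regressive voicing assimilation): /v/ precedes the voiceless obstruent /p/, so it devoices to [f] by assimilation. /ziruzievpoe/ → ziruziefpoe.
Rule 4 (pre-rhotic lowering): /i/ is a high vowel immediately before /r/, so it lowers to [e]. /ziruziefpoe/ → zeruziefpoe.
Rule 5 (final vowel raising): /e/ is a mid vowel in word-final position, so it raises to [i]. /zeruziefpoe/ → zeruziefpoi.

zeruziefpoi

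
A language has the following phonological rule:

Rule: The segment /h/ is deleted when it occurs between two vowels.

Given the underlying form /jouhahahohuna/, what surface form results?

jouaaouna

/h/ occurs between vowels /u/ and /a/, so it deletes.
/h/ occurs between vowels /a/ and /a/, so it deletes.
/h/ occurs between vowels /a/ and /o/, so it deletes.
/h/ occurs between vowels /o/ and /u/, so it deletes.
Surface form: [jouaaouna].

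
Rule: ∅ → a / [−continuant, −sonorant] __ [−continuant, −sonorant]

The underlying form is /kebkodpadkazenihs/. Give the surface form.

/b/ and /k/ form a stop–stop cluster, so [a] is inserted between them.
/d/ and /p/ form a stop–stop cluster, so [a] is inserted between them.
/d/ and /k/ form a stop–stop cluster, so [a] is inserted between them.
Surface form: [kebakodapadakazenihs].

kebakodapadakazenihs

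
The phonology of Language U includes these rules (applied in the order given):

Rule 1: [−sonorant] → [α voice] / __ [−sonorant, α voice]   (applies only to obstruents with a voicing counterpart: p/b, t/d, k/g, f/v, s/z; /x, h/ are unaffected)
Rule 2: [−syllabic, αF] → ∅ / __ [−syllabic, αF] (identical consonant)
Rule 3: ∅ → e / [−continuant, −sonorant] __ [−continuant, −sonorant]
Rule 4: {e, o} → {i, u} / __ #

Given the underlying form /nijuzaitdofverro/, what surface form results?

Rule 1 (regressive voicing assimilation): /t/ precedes the voiced obstruent /d/, so it voices to [d] by assimilation. /f/ precedes the voiced obstruent /v/, so it voices to [v] by assimilation. /nijuzaitdofverro/ → nijuzaiddovverro.
Rule 2 (degemination): /dd/ is a geminate; the first /d/ deletes. /vv/ is a geminate; the first /v/ deletes. /rr/ is a geminate; the first /r/ deletes. /nijuzaiddovverro/ → nijuzaidovero.
Rule 3 (stop-cluster e-epenthesis): no segment meets the environment; /nijuzaidovero/ is unchanged.
Rule 4 (final vowel raising): /o/ is a mid vowel in word-final position, so it raises to [u]. /nijuzaidovero/ → nijuzaidoveru.

nijuzaidoveru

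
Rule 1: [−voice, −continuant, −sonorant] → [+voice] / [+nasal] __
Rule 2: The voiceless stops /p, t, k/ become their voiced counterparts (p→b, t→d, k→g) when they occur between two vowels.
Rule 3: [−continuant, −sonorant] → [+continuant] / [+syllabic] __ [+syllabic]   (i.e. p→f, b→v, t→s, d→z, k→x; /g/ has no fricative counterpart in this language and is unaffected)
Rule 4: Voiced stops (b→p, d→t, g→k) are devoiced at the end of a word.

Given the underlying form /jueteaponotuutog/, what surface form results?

Rule 1 (post-nasal voicing): no segment meets the environment; /jueteaponotuutog/ is unchanged.
Rule 2 (intervocalic voicing): /t/ is a voiceless stop between vowels /e/ and /e/, so it voices to [d]. /p/ is a voiceless stop between vowels /a/ and /o/, so it voices to [b]. /t/ is a voiceless stop between vowels /o/ and /u/, so it voices to [d]. /t/ is a voiceless stop between vowels /u/ and /o/, so it voices to [d]. /jueteaponotuutog/ → juedeabonoduudog.
Rule 3 (intervocalic spirantization): /d/ is a stop between vowels /e/ and /e/, so it spirantizes to the fricative [z]. /b/ is a stop between vowels /a/ and /o/, so it spirantizes to the fricative [v]. /d/ is a stop between vowels /o/ and /u/, so it spirantizes to the fricative [z]. /d/ is a stop between vowels /u/ and /o/, so it spirantizes to the fricative [z]. /juedeabonoduudog/ → juezeavonozuuzog.
Rule 4 (final devoicing): /g/ is a voiced stop in word-final position, so it devoices to [k]. /juezeavonozuuzog/ → juezeavonozuuzok.

juezeavonozuuzok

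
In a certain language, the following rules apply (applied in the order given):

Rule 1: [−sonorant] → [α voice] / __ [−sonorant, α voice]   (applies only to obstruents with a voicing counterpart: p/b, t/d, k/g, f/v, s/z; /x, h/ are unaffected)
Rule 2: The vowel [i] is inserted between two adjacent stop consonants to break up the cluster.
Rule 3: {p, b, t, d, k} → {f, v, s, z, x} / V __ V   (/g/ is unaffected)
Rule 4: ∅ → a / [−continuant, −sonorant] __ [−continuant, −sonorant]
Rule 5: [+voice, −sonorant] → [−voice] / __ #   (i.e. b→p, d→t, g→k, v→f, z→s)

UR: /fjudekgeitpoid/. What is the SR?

Rule 1 (regressive voicing assimilation): /k/ precedes the voiced obstruent /g/, so it voices to [g] by assimilation. /fjudekgeitpoid/ → fjudeggeitpoid.
Rule 2 (stop-cluster i-epenthesis): /g/ and /g/ form a stop–stop cluster, so [i] is inserted between them. /t/ and /p/ form a stop–stop cluster, so [i] is inserted between them. /fjudeggeitpoid/ → fjudegigeitipoid.
Rule 3 (intervocalic spirantization): /d/ is a stop between vowels /u/ and /e/, so it spirantizes to the fricative [z]. /t/ is a stop between vowels /i/ and /i/, so it spirantizes to the fricative [s]. /p/ is a stop between vowels /i/ and /o/, so it spirantizes to the fricative [f]. /fjudegigeitipoid/ → fjuzegigeisifoid.
Rule 4 (stop-cluster a-epenthesis): no segment meets the environment; /fjuzegigeisifoid/ is unchanged.
Rule 5 (final devoicing): /d/ is a voiced obstruent in word-final position, so it devoices to [t]. /fjuzegigeisifoid/ → fjuzegigeisifoit.

fjuzegigeisifoit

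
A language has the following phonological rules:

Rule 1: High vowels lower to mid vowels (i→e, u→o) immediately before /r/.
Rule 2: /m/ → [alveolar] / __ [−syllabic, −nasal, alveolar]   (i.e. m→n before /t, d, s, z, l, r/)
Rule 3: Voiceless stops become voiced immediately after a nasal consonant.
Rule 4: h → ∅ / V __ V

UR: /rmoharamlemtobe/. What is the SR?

Rule 1 (pre-rhotic lowering): no segment meets the environment; /rmoharamlemtobe/ is unchanged.
Rule 2 (nasal place assimilation): /m/ precedes the alveolar consonant /l/, so it assimilates in place to [n]. /m/ precedes the alveolar consonant /t/, so it assimilates in place to [n]. /rmoharamlemtobe/ → rmoharanlentobe.
Rule 3 (post-nasal voicing): /t/ is a voiceless stop immediately after the nasal /n/, so it voices to [d]. /rmoharanlentobe/ → rmoharanlendobe.
Rule 4 (intervocalic h-deletion): /h/ occurs between vowels /o/ and /a/, so it deletes. /rmoharanlendobe/ → rmoaranlendobe.

rmoaranlendobe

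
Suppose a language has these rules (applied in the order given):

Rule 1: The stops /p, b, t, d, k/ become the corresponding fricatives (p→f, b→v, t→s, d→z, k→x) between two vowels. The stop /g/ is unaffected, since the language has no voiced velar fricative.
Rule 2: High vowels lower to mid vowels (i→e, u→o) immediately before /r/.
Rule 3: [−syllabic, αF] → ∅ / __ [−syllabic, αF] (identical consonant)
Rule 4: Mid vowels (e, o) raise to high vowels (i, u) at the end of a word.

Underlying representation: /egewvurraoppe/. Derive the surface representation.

Rule 1 (intervocalic spirantization): no segment meets the environment; /egewvurraoppe/ is unchanged.
Rule 2 (pre-rhotic lowering): /u/ is a high vowel immediately before /r/, so it lowers to [o]. /egewvurraoppe/ → egewvorraoppe.
Rule 3 (degemination): /rr/ is a geminate; the first /r/ deletes. /pp/ is a geminate; the first /p/ deletes. /egewvorraoppe/ → egewvoraope.
Rule 4 (final vowel raising): /e/ is a mid vowel in word-final position, so it raises to [i]. /egewvoraope/ → egewvoraopi.

egewvoraopi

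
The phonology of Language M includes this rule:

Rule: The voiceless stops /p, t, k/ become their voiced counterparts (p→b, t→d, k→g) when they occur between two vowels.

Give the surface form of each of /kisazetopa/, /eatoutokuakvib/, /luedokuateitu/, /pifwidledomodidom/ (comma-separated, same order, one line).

/kisazetopa/: /t/ is a voiceless stop between vowels /e/ and /o/, so it voices to [d]. /p/ is a voiceless stop between vowels /o/ and /a/, so it voices to [b]. → [kisazedoba].
/eatoutokuakvib/: /t/ is a voiceless stop between vowels /a/ and /o/, so it voices to [d]. /t/ is a voiceless stop between vowels /u/ and /o/, so it voices to [d]. /k/ is a voiceless stop between vowels /o/ and /u/, so it voices to [g]. → [eadoudoguakvib].
/luedokuateitu/: /k/ is a voiceless stop between vowels /o/ and /u/, so it voices to [g]. /t/ is a voiceless stop between vowels /a/ and /e/, so it voices to [d]. /t/ is a voiceless stop between vowels /i/ and /u/, so it voices to [d]. → [luedoguadeidu].
/pifwidledomodidom/: the rule's environment is not met; surfaces unchanged as [pifwidledomodidom].

kisazedoba, eadoudoguakvib, luedoguadeidu, pifwidledomodidom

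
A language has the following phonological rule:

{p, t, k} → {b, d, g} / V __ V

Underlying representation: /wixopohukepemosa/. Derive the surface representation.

wixobohugebemosa

/p/ is a voiceless stop between vowels /o/ and /o/, so it voices to [b].
/k/ is a voiceless stop between vowels /u/ and /e/, so it voices to [g].
/p/ is a voiceless stop between vowels /e/ and /e/, so it voices to [b].
Surface form: [wixobohugebemosa].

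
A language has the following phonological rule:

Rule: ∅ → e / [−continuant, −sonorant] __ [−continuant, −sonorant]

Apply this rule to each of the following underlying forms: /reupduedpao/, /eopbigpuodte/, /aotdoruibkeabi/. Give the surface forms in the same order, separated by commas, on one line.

reupeduedepao, eopebigepuodete, aotedoruibekeabi

/reupduedpao/: /p/ and /d/ form a stop–stop cluster, so [e] is inserted between them. /d/ and /p/ form a stop–stop cluster, so [e] is inserted between them. → [reupeduedepao].
/eopbigpuodte/: /p/ and /b/ form a stop–stop cluster, so [e] is inserted between them. /g/ and /p/ form a stop–stop cluster, so [e] is inserted between them. /d/ and /t/ form a stop–stop cluster, so [e] is inserted between them. → [eopebigepuodete].
/aotdoruibkeabi/: /t/ and /d/ form a stop–stop cluster, so [e] is inserted between them. /b/ and /k/ form a stop–stop cluster, so [e] is inserted between them. → [aotedoruibekeabi].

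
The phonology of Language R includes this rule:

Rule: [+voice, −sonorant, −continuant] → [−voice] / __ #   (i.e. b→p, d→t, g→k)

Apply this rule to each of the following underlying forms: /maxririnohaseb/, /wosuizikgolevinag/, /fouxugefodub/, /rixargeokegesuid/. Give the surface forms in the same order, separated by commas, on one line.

maxririnohasep, wosuizikgolevinak, fouxugefodup, rixargeokegesuit

/maxririnohaseb/: /b/ is a voiced stop in word-final position, so it devoices to [p]. → [maxririnohasep].
/wosuizikgolevinag/: /g/ is a voiced stop in word-final position, so it devoices to [k]. → [wosuizikgolevinak].
/fouxugefodub/: /b/ is a voiced stop in word-final position, so it devoices to [p]. → [fouxugefodup].
/rixargeokegesuid/: /d/ is a voiced stop in word-final position, so it devoices to [t]. → [rixargeokegesuit].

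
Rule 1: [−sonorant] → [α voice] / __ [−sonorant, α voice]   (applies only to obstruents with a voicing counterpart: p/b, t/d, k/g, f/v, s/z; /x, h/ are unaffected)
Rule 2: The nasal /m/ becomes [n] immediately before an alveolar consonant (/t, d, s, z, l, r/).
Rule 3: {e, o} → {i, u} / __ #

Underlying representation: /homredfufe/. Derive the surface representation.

honretfufi

Rule 1 (regressive voicing assimilation): /d/ precedes the voiceless obstruent /f/, so it devoices to [t] by assimilation. /homredfufe/ → homretfufe.
Rule 2 (nasal place assimilation): /m/ precedes the alveolar consonant /r/, so it assimilates in place to [n]. /homretfufe/ → honretfufe.
Rule 3 (final vowel raising): /e/ is a mid vowel in word-final position, so it raises to [i]. /honretfufe/ → honretfufi.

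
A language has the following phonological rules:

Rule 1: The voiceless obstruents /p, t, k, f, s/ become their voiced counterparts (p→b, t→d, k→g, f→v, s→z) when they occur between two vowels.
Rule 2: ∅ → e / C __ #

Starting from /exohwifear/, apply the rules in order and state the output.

exohwiveare

Rule 1 (intervocalic voicing): /f/ is a voiceless obstruent between vowels /i/ and /e/, so it voices to [v]. /exohwifear/ → exohwivear.
Rule 2 (final e-epenthesis): the form ends in the consonant /r/, so [e] is inserted word-finally. /exohwivear/ → exohwiveare.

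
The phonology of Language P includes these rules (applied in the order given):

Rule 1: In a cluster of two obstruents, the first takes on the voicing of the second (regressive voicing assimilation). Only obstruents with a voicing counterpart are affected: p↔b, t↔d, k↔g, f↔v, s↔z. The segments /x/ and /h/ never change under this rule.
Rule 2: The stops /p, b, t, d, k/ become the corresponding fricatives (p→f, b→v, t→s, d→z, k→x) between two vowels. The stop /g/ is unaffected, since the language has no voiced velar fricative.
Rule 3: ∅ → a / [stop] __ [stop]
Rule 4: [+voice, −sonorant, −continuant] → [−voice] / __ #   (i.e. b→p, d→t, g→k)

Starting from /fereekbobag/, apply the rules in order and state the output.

Rule 1 (regressive voicing assimilation): /k/ precedes the voiced obstruent /b/, so it voices to [g] by assimilation. /fereekbobag/ → fereegbobag.
Rule 2 (intervocalic spirantization): /b/ is a stop between vowels /o/ and /a/, so it spirantizes to the fricative [v]. /fereegbobag/ → fereegbovag.
Rule 3 (stop-cluster a-epenthesis): /g/ and /b/ form a stop–stop cluster, so [a] is inserted between them. /fereegbovag/ → fereegabovag.
Rule 4 (final devoicing): /g/ is a voiced stop in word-final position, so it devoices to [k]. /fereegabovag/ → fereegabovak.

fereegabovak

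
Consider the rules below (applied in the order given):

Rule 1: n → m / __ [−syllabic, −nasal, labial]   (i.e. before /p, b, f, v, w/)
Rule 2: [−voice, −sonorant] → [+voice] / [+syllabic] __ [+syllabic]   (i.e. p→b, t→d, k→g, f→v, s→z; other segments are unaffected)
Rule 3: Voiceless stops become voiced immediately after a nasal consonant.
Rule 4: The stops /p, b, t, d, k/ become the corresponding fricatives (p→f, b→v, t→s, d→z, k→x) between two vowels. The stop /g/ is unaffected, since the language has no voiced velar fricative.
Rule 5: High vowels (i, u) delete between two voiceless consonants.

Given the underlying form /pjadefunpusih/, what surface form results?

pjazevumbuzih

Rule 1 (nasal place assimilation): /n/ precedes the labial consonant /p/, so it assimilates in place to [m]. /pjadefunpusih/ → pjadefumpusih.
Rule 2 (intervocalic voicing): /f/ is a voiceless obstruent between vowels /e/ and /u/, so it voices to [v]. /s/ is a voiceless obstruent between vowels /u/ and /i/, so it voices to [z]. /pjadefumpusih/ → pjadevumpuzih.
Rule 3 (post-nasal voicing): /p/ is a voiceless stop immediately after the nasal /m/, so it voices to [b]. /pjadevumpuzih/ → pjadevumbuzih.
Rule 4 (intervocalic spirantization): /d/ is a stop between vowels /a/ and /e/, so it spirantizes to the fricative [z]. /pjadevumbuzih/ → pjazevumbuzih.
Rule 5 (high vowel syncope): no segment meets the environment; /pjazevumbuzih/ is unchanged.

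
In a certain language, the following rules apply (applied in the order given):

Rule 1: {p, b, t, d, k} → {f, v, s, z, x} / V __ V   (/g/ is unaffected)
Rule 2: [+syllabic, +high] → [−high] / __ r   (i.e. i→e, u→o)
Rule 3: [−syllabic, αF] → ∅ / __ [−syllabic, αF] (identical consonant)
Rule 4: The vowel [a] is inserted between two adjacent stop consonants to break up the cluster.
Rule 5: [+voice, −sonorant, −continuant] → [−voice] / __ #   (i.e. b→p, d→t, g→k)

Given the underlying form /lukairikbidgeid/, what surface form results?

Rule 1 (intervocalic spirantization): /k/ is a stop between vowels /u/ and /a/, so it spirantizes to the fricative [x]. /lukairikbidgeid/ → luxairikbidgeid.
Rule 2 (pre-rhotic lowering): /i/ is a high vowel immediately before /r/, so it lowers to [e]. /luxairikbidgeid/ → luxaerikbidgeid.
Rule 3 (degemination): no segment meets the environment; /luxaerikbidgeid/ is unchanged.
Rule 4 (stop-cluster a-epenthesis): /k/ and /b/ form a stop–stop cluster, so [a] is inserted between them. /d/ and /g/ form a stop–stop cluster, so [a] is inserted between them. /luxaerikbidgeid/ → luxaerikabidageid.
Rule 5 (final devoicing): /d/ is a voiced stop in word-final position, so it devoices to [t]. /luxaerikabidageid/ → luxaerikabidageit.

luxaerikabidageit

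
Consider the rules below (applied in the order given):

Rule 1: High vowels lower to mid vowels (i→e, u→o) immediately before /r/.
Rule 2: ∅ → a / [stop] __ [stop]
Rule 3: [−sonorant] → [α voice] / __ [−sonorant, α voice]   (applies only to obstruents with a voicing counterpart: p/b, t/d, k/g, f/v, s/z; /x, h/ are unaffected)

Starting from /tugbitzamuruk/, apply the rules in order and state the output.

Rule 1 (pre-rhotic lowering): /u/ is a high vowel immediately before /r/, so it lowers to [o]. /tugbitzamuruk/ → tugbitzamoruk.
Rule 2 (stop-cluster a-epenthesis): /g/ and /b/ form a stop–stop cluster, so [a] is inserted between them. /tugbitzamoruk/ → tugabitzamoruk.
Rule 3 (regressive voicing assimilation): /t/ precedes the voiced obstruent /z/, so it voices to [d] by assimilation. /tugabitzamoruk/ → tugabidzamoruk.

tugabidzamoruk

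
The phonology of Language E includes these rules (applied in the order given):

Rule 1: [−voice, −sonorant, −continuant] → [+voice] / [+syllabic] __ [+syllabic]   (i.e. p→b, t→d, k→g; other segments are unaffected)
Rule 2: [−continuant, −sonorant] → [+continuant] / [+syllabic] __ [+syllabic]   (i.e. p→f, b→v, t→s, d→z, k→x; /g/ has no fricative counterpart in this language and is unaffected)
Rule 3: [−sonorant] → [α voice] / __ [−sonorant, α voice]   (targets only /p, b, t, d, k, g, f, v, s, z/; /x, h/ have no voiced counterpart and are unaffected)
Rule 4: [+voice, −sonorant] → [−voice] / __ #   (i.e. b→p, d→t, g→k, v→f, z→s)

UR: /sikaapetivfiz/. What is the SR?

sigaaveziffis

Rule 1 (intervocalic voicing): /k/ is a voiceless stop between vowels /i/ and /a/, so it voices to [g]. /p/ is a voiceless stop between vowels /a/ and /e/, so it voices to [b]. /t/ is a voiceless stop between vowels /e/ and /i/, so it voices to [d]. /sikaapetivfiz/ → sigaabedivfiz.
Rule 2 (intervocalic spirantization): /b/ is a stop between vowels /a/ and /e/, so it spirantizes to the fricative [v]. /d/ is a stop between vowels /e/ and /i/, so it spirantizes to the fricative [z]. /sigaabedivfiz/ → sigaavezivfiz.
Rule 3 (regressive voicing assimilation): /v/ precedes the voiceless obstruent /f/, so it devoices to [f] by assimilation. /sigaavezivfiz/ → sigaaveziffiz.
Rule 4 (final devoicing): /z/ is a voiced obstruent in word-final position, so it devoices to [s]. /sigaaveziffiz/ → sigaaveziffis.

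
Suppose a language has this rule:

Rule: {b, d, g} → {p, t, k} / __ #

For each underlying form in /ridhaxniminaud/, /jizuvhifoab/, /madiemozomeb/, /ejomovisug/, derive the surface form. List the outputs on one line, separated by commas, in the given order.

ridhaxniminaut, jizuvhifoap, madiemozomep, ejomovisuk

/ridhaxniminaud/: /d/ is a voiced stop in word-final position, so it devoices to [t]. → [ridhaxniminaut].
/jizuvhifoab/: /b/ is a voiced stop in word-final position, so it devoices to [p]. → [jizuvhifoap].
/madiemozomeb/: /b/ is a voiced stop in word-final position, so it devoices to [p]. → [madiemozomep].
/ejomovisug/: /g/ is a voiced stop in word-final position, so it devoices to [k]. → [ejomovisuk].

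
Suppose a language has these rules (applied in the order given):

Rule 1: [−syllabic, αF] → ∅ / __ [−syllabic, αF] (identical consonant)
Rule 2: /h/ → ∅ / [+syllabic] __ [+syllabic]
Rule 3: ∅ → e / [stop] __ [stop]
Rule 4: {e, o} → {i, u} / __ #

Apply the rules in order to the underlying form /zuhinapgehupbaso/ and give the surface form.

Rule 1 (degemination): no segment meets the environment; /zuhinapgehupbaso/ is unchanged.
Rule 2 (intervocalic h-deletion): /h/ occurs between vowels /u/ and /i/, so it deletes. /h/ occurs between vowels /e/ and /u/, so it deletes. /zuhinapgehupbaso/ → zuinapgeupbaso.
Rule 3 (stop-cluster e-epenthesis): /p/ and /g/ form a stop–stop cluster, so [e] is inserted between them. /p/ and /b/ form a stop–stop cluster, so [e] is inserted between them. /zuinapgeupbaso/ → zuinapegeupebaso.
Rule 4 (final vowel raising): /o/ is a mid vowel in word-final position, so it raises to [u]. /zuinapegeupebaso/ → zuinapegeupebasu.

zuinapegeupebasu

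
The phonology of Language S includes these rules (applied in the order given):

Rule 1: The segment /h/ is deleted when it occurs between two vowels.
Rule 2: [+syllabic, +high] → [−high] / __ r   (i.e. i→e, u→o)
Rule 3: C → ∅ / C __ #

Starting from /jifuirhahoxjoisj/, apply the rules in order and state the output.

jifuerhaoxjois

Rule 1 (intervocalic h-deletion): /h/ occurs between vowels /a/ and /o/, so it deletes. /jifuirhahoxjoisj/ → jifuirhaoxjoisj.
Rule 2 (pre-rhotic lowering): /i/ is a high vowel immediately before /r/, so it lowers to [e]. /jifuirhaoxjoisj/ → jifuerhaoxjoisj.
Rule 3 (final cluster simplification): /j/ is the second consonant of a word-final cluster /sj/, so it deletes. /jifuerhaoxjoisj/ → jifuerhaoxjois.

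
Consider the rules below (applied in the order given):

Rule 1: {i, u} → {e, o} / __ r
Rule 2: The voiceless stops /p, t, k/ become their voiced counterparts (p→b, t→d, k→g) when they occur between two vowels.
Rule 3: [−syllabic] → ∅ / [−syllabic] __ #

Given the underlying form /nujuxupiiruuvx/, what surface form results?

nujuxubieruuv

Rule 1 (pre-rhotic lowering): /i/ is a high vowel immediately before /r/, so it lowers to [e]. /nujuxupiiruuvx/ → nujuxupieruuvx.
Rule 2 (intervocalic voicing): /p/ is a voiceless stop between vowels /u/ and /i/, so it voices to [b]. /nujuxupieruuvx/ → nujuxubieruuvx.
Rule 3 (final cluster simplification): /x/ is the second consonant of a word-final cluster /vx/, so it deletes. /nujuxubieruuvx/ → nujuxubieruuv.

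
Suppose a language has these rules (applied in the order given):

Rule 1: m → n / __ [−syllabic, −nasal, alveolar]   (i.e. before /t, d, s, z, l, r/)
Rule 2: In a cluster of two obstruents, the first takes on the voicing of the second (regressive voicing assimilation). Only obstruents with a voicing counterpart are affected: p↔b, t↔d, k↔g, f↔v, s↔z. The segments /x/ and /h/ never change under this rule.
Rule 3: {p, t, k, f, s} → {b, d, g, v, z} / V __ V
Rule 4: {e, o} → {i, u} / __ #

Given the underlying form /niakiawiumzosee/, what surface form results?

Rule 1 (nasal place assimilation): /m/ precedes the alveolar consonant /z/, so it assimilates in place to [n]. /niakiawiumzosee/ → niakiawiunzosee.
Rule 2 (regressive voicing assimilation): no segment meets the environment; /niakiawiunzosee/ is unchanged.
Rule 3 (intervocalic voicing): /k/ is a voiceless obstruent between vowels /a/ and /i/, so it voices to [g]. /s/ is a voiceless obstruent between vowels /o/ and /e/, so it voices to [z]. /niakiawiunzosee/ → niagiawiunzozee.
Rule 4 (final vowel raising): /e/ is a mid vowel in word-final position, so it raises to [i]. /niagiawiunzozee/ → niagiawiunzozei.

niagiawiunzozei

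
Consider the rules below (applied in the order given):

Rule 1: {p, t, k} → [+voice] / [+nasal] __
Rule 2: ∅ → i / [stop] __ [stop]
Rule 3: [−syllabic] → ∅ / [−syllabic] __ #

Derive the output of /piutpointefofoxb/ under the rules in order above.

piutipoindefofox

Rule 1 (post-nasal voicing): /t/ is a voiceless stop immediately after the nasal /n/, so it voices to [d]. /piutpointefofoxb/ → piutpoindefofoxb.
Rule 2 (stop-cluster i-epenthesis): /t/ and /p/ form a stop–stop cluster, so [i] is inserted between them. /piutpoindefofoxb/ → piutipoindefofoxb.
Rule 3 (final cluster simplification): /b/ is the second consonant of a word-final cluster /xb/, so it deletes. /piutipoindefofoxb/ → piutipoindefofox.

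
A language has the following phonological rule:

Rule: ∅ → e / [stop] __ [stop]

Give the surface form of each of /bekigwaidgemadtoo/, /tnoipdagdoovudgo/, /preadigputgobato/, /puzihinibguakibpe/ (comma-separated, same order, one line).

/bekigwaidgemadtoo/: /d/ and /g/ form a stop–stop cluster, so [e] is inserted between them. /d/ and /t/ form a stop–stop cluster, so [e] is inserted between them. → [bekigwaidegemadetoo].
/tnoipdagdoovudgo/: /p/ and /d/ form a stop–stop cluster, so [e] is inserted between them. /g/ and /d/ form a stop–stop cluster, so [e] is inserted between them. /d/ and /g/ form a stop–stop cluster, so [e] is inserted between them. → [tnoipedagedoovudego].
/preadigputgobato/: /g/ and /p/ form a stop–stop cluster, so [e] is inserted between them. /t/ and /g/ form a stop–stop cluster, so [e] is inserted between them. → [preadigeputegobato].
/puzihinibguakibpe/: /b/ and /g/ form a stop–stop cluster, so [e] is inserted between them. /b/ and /p/ form a stop–stop cluster, so [e] is inserted between them. → [puzihinibeguakibepe].

bekigwaidegemadetoo, tnoipedagedoovudego, preadigeputegobato, puzihinibeguakibepe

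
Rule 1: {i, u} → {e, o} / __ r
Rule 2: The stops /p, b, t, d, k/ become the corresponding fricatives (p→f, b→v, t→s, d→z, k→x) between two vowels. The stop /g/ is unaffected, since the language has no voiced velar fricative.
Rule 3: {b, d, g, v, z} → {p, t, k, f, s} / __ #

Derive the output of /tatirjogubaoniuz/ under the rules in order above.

taserjoguvaonius

Rule 1 (pre-rhotic lowering): /i/ is a high vowel immediately before /r/, so it lowers to [e]. /tatirjogubaoniuz/ → taterjogubaoniuz.
Rule 2 (intervocalic spirantization): /t/ is a stop between vowels /a/ and /e/, so it spirantizes to the fricative [s]. /b/ is a stop between vowels /u/ and /a/, so it spirantizes to the fricative [v]. /taterjogubaoniuz/ → taserjoguvaoniuz.
Rule 3 (final devoicing): /z/ is a voiced obstruent in word-final position, so it devoices to [s]. /taserjoguvaoniuz/ → taserjoguvaonius.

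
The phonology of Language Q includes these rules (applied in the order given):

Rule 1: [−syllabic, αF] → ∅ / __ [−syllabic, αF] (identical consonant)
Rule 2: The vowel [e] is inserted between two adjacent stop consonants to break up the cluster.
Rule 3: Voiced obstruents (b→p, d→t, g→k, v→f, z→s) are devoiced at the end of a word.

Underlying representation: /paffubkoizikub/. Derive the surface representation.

pafubekoizikup

Rule 1 (degemination): /ff/ is a geminate; the first /f/ deletes. /paffubkoizikub/ → pafubkoizikub.
Rule 2 (stop-cluster e-epenthesis): /b/ and /k/ form a stop–stop cluster, so [e] is inserted between them. /pafubkoizikub/ → pafubekoizikub.
Rule 3 (final devoicing): /b/ is a voiced obstruent in word-final position, so it devoices to [p]. /pafubekoizikub/ → pafubekoizikup.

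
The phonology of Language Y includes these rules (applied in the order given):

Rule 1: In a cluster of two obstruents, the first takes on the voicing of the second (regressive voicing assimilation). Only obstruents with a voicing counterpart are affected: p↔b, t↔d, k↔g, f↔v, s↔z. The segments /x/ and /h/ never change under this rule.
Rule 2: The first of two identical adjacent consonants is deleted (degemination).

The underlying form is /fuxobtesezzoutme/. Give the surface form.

Rule 1 (regressive voicing assimilation): /b/ precedes the voiceless obstruent /t/, so it devoices to [p] by assimilation. /fuxobtesezzoutme/ → fuxoptesezzoutme.
Rule 2 (degemination): /zz/ is a geminate; the first /z/ deletes. /fuxoptesezzoutme/ → fuxoptesezoutme.

fuxoptesezoutme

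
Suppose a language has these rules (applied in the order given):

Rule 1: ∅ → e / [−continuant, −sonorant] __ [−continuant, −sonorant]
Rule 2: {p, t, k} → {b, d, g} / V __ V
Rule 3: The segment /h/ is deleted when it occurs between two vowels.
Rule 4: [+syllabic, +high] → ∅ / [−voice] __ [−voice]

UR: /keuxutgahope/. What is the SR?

keuxudegaobe

Rule 1 (stop-cluster e-epenthesis): /t/ and /g/ form a stop–stop cluster, so [e] is inserted between them. /keuxutgahope/ → keuxutegahope.
Rule 2 (intervocalic voicing): /t/ is a voiceless stop between vowels /u/ and /e/, so it voices to [d]. /p/ is a voiceless stop between vowels /o/ and /e/, so it voices to [b]. /keuxutegahope/ → keuxudegahobe.
Rule 3 (intervocalic h-deletion): /h/ occurs between vowels /a/ and /o/, so it deletes. /keuxudegahobe/ → keuxudegaobe.
Rule 4 (high vowel syncope): no segment meets the environment; /keuxudegaobe/ is unchanged.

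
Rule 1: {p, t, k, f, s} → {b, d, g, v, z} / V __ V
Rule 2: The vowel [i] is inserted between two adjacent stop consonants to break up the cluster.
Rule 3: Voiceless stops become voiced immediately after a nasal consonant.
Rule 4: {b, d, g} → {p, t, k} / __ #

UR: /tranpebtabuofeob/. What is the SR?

tranbebitabuoveop

Rule 1 (intervocalic voicing): /f/ is a voiceless obstruent between vowels /o/ and /e/, so it voices to [v]. /tranpebtabuofeob/ → tranpebtabuoveob.
Rule 2 (stop-cluster i-epenthesis): /b/ and /t/ form a stop–stop cluster, so [i] is inserted between them. /tranpebtabuoveob/ → tranpebitabuoveob.
Rule 3 (post-nasal voicing): /p/ is a voiceless stop immediately after the nasal /n/, so it voices to [b]. /tranpebitabuoveob/ → tranbebitabuoveob.
Rule 4 (final devoicing): /b/ is a voiced stop in word-final position, so it devoices to [p]. /tranbebitabuoveob/ → tranbebitabuoveop.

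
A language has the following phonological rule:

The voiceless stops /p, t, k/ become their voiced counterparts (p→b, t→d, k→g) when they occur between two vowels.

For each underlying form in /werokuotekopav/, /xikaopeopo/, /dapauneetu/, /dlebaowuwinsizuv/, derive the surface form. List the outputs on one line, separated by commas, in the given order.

weroguodegobav, xigaobeobo, dabauneedu, dlebaowuwinsizuv

/werokuotekopav/: /k/ is a voiceless stop between vowels /o/ and /u/, so it voices to [g]. /t/ is a voiceless stop between vowels /o/ and /e/, so it voices to [d]. /k/ is a voiceless stop between vowels /e/ and /o/, so it voices to [g]. /p/ is a voiceless stop between vowels /o/ and /a/, so it voices to [b]. → [weroguodegobav].
/xikaopeopo/: /k/ is a voiceless stop between vowels /i/ and /a/, so it voices to [g]. /p/ is a voiceless stop between vowels /o/ and /e/, so it voices to [b]. /p/ is a voiceless stop between vowels /o/ and /o/, so it voices to [b]. → [xigaobeobo].
/dapauneetu/: /p/ is a voiceless stop between vowels /a/ and /a/, so it voices to [b]. /t/ is a voiceless stop between vowels /e/ and /u/, so it voices to [d]. → [dabauneedu].
/dlebaowuwinsizuv/: the rule's environment is not met; surfaces unchanged as [dlebaowuwinsizuv].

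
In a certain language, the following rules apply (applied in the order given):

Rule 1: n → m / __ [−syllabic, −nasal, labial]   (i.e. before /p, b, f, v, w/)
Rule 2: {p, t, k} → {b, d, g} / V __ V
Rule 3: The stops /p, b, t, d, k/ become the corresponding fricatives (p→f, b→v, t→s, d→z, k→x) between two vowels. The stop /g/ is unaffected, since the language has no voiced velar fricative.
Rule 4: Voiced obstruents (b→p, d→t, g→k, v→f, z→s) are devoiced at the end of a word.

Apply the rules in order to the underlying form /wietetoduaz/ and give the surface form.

Rule 1 (nasal place assimilation): no segment meets the environment; /wietetoduaz/ is unchanged.
Rule 2 (intervocalic voicing): /t/ is a voiceless stop between vowels /e/ and /e/, so it voices to [d]. /t/ is a voiceless stop between vowels /e/ and /o/, so it voices to [d]. /wietetoduaz/ → wiededoduaz.
Rule 3 (intervocalic spirantization): /d/ is a stop between vowels /e/ and /e/, so it spirantizes to the fricative [z]. /d/ is a stop between vowels /e/ and /o/, so it spirantizes to the fricative [z]. /d/ is a stop between vowels /o/ and /u/, so it spirantizes to the fricative [z]. /wiededoduaz/ → wiezezozuaz.
Rule 4 (final devoicing): /z/ is a voiced obstruent in word-final position, so it devoices to [s]. /wiezezozuaz/ → wiezezozuas.

wiezezozuas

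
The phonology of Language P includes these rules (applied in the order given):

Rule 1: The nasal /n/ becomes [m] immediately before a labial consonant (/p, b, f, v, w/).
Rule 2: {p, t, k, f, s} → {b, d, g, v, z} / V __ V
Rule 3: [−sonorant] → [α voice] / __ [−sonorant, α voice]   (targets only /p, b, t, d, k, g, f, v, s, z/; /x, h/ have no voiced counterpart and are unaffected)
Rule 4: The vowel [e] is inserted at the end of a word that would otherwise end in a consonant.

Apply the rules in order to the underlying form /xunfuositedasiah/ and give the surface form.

Rule 1 (nasal place assimilation): /n/ precedes the labial consonant /f/, so it assimilates in place to [m]. /xunfuositedasiah/ → xumfuositedasiah.
Rule 2 (intervocalic voicing): /s/ is a voiceless obstruent between vowels /o/ and /i/, so it voices to [z]. /t/ is a voiceless obstruent between vowels /i/ and /e/, so it voices to [d]. /s/ is a voiceless obstruent between vowels /a/ and /i/, so it voices to [z]. /xumfuositedasiah/ → xumfuozidedaziah.
Rule 3 (regressive voicing assimilation): no segment meets the environment; /xumfuozidedaziah/ is unchanged.
Rule 4 (final e-epenthesis): the form ends in the consonant /h/, so [e] is inserted word-finally. /xumfuozidedaziah/ → xumfuozidedaziahe.

xumfuozidedaziahe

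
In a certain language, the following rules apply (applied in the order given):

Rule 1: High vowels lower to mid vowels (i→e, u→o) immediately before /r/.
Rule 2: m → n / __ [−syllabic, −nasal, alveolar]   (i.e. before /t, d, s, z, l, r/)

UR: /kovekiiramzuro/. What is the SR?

kovekieranzoro

Rule 1 (pre-rhotic lowering): /i/ is a high vowel immediately before /r/, so it lowers to [e]. /u/ is a high vowel immediately before /r/, so it lowers to [o]. /kovekiiramzuro/ → kovekieramzoro.
Rule 2 (nasal place assimilation): /m/ precedes the alveolar consonant /z/, so it assimilates in place to [n]. /kovekieramzoro/ → kovekieranzoro.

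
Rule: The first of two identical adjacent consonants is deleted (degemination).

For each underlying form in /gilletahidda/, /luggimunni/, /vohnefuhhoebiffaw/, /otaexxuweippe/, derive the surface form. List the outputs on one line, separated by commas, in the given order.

giletahida, lugimuni, vohnefuhoebifaw, otaexuweipe

/gilletahidda/: /ll/ is a geminate; the first /l/ deletes. /dd/ is a geminate; the first /d/ deletes. → [giletahida].
/luggimunni/: /gg/ is a geminate; the first /g/ deletes. /nn/ is a geminate; the first /n/ deletes. → [lugimuni].
/vohnefuhhoebiffaw/: /hh/ is a geminate; the first /h/ deletes. /ff/ is a geminate; the first /f/ deletes. → [vohnefuhoebifaw].
/otaexxuweippe/: /xx/ is a geminate; the first /x/ deletes. /pp/ is a geminate; the first /p/ deletes. → [otaexuweipe].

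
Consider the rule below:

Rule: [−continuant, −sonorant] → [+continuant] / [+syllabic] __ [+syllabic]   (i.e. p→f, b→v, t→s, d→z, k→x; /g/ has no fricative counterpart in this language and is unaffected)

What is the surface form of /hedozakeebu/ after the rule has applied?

/d/ is a stop between vowels /e/ and /o/, so it spirantizes to the fricative [z].
/k/ is a stop between vowels /a/ and /e/, so it spirantizes to the fricative [x].
/b/ is a stop between vowels /e/ and /u/, so it spirantizes to the fricative [v].
Surface form: [hezozaxeevu].

hezozaxeevu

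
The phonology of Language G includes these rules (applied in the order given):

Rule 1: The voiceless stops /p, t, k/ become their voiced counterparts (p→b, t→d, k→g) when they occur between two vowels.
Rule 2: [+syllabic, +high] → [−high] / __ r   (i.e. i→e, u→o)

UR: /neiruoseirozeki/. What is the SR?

Rule 1 (intervocalic voicing): /k/ is a voiceless stop between vowels /e/ and /i/, so it voices to [g]. /neiruoseirozeki/ → neiruoseirozegi.
Rule 2 (pre-rhotic lowering): /i/ is a high vowel immediately before /r/, so it lowers to [e]. /i/ is a high vowel immediately before /r/, so it lowers to [e]. /neiruoseirozegi/ → neeruoseerozegi.

neeruoseerozegi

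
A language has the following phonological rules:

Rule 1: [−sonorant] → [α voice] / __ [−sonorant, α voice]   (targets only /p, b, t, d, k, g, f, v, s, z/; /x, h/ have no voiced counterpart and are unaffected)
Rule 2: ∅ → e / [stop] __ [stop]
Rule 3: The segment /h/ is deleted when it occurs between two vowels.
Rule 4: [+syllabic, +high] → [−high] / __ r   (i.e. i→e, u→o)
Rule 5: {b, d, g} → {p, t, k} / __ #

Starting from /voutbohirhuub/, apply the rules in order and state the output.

Rule 1 (regressive voicing assimilation): /t/ precedes the voiced obstruent /b/, so it voices to [d] by assimilation. /voutbohirhuub/ → voudbohirhuub.
Rule 2 (stop-cluster e-epenthesis): /d/ and /b/ form a stop–stop cluster, so [e] is inserted between them. /voudbohirhuub/ → voudebohirhuub.
Rule 3 (intervocalic h-deletion): /h/ occurs between vowels /o/ and /i/, so it deletes. /voudebohirhuub/ → voudeboirhuub.
Rule 4 (pre-rhotic lowering): /i/ is a high vowel immediately before /r/, so it lowers to [e]. /voudeboirhuub/ → voudeboerhuub.
Rule 5 (final devoicing): /b/ is a voiced stop in word-final position, so it devoices to [p]. /voudeboerhuub/ → voudeboerhuup.

voudeboerhuup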